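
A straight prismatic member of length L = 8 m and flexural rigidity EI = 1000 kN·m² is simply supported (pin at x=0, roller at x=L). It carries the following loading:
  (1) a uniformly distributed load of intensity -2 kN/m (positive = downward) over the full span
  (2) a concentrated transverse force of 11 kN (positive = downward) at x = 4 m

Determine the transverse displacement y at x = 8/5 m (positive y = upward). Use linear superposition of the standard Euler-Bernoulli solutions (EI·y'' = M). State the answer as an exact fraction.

y(8/5) = -772/234375 m

Load 1 — uniform load w=-2 kN/m over full span:
  y_1 = -wx(L³-2Lx²+x³)/(24EI) = -(-2)·(8/5)·(8³-2·8·(8/5)²+(8/5)³)/(24·1000) = 14848/234375 m
Load 2 — point force P=11 kN at a=4 m (b=L-a=4):
  y_2 = -Pbx(L²-b²-x²)/(6LEI)  [x≤a] = -11·4·(8/5)·(8²-4²-(8/5)²)/(6·8·1000) = -3124/46875 m
Superposition: y = Σ y_i = -772/234375 m ≈ -0.003294 m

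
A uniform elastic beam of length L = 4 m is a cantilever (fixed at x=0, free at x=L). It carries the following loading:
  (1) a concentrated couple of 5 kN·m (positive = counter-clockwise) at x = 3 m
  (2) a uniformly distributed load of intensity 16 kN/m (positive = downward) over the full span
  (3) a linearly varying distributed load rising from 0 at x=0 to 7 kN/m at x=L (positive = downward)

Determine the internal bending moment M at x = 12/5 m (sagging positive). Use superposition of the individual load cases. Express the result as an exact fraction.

Load 1 — applied couple M₀=5 kN·m at a=3 m (b=L-a=1):
  M_1 = M₀  [x≤a] = 5 = 5 kN·m
Load 2 — uniform load w=16 kN/m over full span:
  M_2 = -w(L-x)²/2 = -16·(4-(12/5))²/2 = -512/25 kN·m
Load 3 — triangular load w₀=7 kN/m (0→w₀ over full span):
  M_3 = w₀Lx/2 - w₀L²/3 - w₀x³/(6L) = 7·4·(12/5)/2 - 7·4²/3 - 7·(12/5)³/(6·4) = -2912/375 kN·m
Superposition: M = Σ M_i = -8717/375 kN·m ≈ -23.245333 kN·m

M(12/5) = -8717/375 kN·m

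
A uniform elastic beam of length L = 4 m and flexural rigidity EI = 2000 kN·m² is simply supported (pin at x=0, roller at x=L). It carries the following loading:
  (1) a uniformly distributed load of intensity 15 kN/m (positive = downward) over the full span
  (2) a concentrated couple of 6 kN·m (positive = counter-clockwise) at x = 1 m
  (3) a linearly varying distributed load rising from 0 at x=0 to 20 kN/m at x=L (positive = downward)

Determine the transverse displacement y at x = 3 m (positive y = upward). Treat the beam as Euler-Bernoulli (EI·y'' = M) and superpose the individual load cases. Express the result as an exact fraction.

y(3) = -689/24000 m

Load 1 — uniform load w=15 kN/m over full span:
  y_1 = -wx(L³-2Lx²+x³)/(24EI) = -15·3·(4³-2·4·3²+3³)/(24·2000) = -57/3200 m
Load 2 — applied couple M₀=6 kN·m at a=1 m (b=L-a=3):
  y_2 = (M₀x³/(6L)-M₀(x-a)²/2+C₁x)/EI  [x>a] with C₁=M₀(3b²-L²)/(6L)=11/4 = (6·3³/(6·4)-6·(3-1)²/2+(11/4)·3)/2000 = 3/2000 m
Load 3 — triangular load w₀=20 kN/m (0→w₀ over full span):
  y_3 = -w₀x(7L⁴-10L²x²+3x⁴)/(360LEI) = -20·3·(7·4⁴-10·4²·3²+3·3⁴)/(360·4·2000) = -119/9600 m
Superposition: y = Σ y_i = -689/24000 m ≈ -0.028708 m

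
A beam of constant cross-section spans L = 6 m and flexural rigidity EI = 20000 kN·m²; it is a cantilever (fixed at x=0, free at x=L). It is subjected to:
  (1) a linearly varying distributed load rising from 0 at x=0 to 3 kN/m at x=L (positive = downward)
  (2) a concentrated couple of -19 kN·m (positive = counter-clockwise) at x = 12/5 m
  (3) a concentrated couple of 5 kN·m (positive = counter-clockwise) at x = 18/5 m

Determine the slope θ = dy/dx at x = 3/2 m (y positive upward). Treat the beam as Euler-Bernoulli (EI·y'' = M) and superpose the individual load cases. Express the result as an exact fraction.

Load 1 — triangular load w₀=3 kN/m (0→w₀ over full span):
  θ_1 = (w₀Lx²/4-w₀L²x/3-w₀x⁴/(24L))/EI = (3·6·(3/2)²/4-3·6²·(3/2)/3-3·(3/2)⁴/(24·6))/20000 = -11259/5120000 rad
Load 2 — applied couple M₀=-19 kN·m at a=12/5 m (b=L-a=18/5):
  θ_2 = M₀x/EI  [x≤a] = (-19)·(3/2)/20000 = -57/40000 rad
Load 3 — applied couple M₀=5 kN·m at a=18/5 m (b=L-a=12/5):
  θ_3 = M₀x/EI  [x≤a] = 5·(3/2)/20000 = 3/8000 rad
Superposition: θ = Σ θ_i = -3327/1024000 rad ≈ -0.003249 rad

θ(3/2) = -3327/1024000 rad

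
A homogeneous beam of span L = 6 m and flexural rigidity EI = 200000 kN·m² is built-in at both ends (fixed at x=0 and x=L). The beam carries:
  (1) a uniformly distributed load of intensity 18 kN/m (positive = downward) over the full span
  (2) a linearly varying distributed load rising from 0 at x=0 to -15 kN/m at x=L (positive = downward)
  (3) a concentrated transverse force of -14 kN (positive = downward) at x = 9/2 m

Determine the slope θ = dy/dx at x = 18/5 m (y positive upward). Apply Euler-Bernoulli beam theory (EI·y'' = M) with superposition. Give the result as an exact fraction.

Load 1 — uniform load w=18 kN/m over full span:
  θ_1 = -wx(L-x)(L-2x)/(12EI) = -18·(18/5)·(6-(18/5))·(6-2·(18/5))/(12·200000) = 243/3125000 rad
Load 2 — triangular load w₀=-15 kN/m (0→w₀ over full span):
  θ_2 = -w₀(2x(L-x)(L-2x)(x+2L)+x²(L-x)²)/(120LEI) = -(-15)·(2·(18/5)·(6-(18/5))·(6-2·(18/5))·((18/5)+2·6)+(18/5)²·(6-(18/5))²)/(120·6·200000) = -81/3125000 rad
Load 3 — point force P=-14 kN at a=9/2 m (b=L-a=3/2):
  θ_3 = -Pb²x(2aL-(3a+b)x)/(2L³EI)  [x≤a] = -(-14)·(3/2)²·(18/5)·(2·(9/2)·6-(3·(9/2)+(3/2))·(18/5))/(2·6³·200000) = 0 rad
Superposition: θ = Σ θ_i = 81/1562500 rad ≈ 0.000052 rad

θ(18/5) = 81/1562500 rad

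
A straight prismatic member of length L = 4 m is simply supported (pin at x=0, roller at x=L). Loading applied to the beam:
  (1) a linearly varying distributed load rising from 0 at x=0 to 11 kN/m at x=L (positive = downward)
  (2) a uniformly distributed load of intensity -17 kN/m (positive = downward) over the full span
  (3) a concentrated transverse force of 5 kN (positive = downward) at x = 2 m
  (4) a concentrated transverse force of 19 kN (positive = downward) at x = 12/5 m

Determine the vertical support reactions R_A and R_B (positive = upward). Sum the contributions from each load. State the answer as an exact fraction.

Load 1 — triangular load w₀=11 kN/m (0→w₀ over full span):
  R_A = w₀L/6 = 11·4/6 = 22/3 kN
  R_B = w₀L/3 = 11·4/3 = 44/3 kN
Load 2 — uniform load w=-17 kN/m over full span:
  R_A = wL/2 = (-17)·4/2 = -34 kN
  R_B = wL/2 = (-17)·4/2 = -34 kN
Load 3 — point force P=5 kN at a=2 m (b=L-a=2):
  R_A = Pb/L = 5·2/4 = 5/2 kN
  R_B = Pa/L = 5·2/4 = 5/2 kN
Load 4 — point force P=19 kN at a=12/5 m (b=L-a=8/5):
  R_A = Pb/L = 19·(8/5)/4 = 38/5 kN
  R_B = Pa/L = 19·(12/5)/4 = 57/5 kN
Superposition: R_A = -497/30 kN, R_B = -163/30 kN

R_A = -497/30 kN, R_B = -163/30 kN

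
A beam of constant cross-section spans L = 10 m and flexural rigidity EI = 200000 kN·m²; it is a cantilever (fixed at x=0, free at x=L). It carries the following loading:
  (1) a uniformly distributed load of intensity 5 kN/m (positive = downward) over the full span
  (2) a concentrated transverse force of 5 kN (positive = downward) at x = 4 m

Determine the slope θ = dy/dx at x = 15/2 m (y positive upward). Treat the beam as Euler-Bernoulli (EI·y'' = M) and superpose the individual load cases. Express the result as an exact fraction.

Load 1 — uniform load w=5 kN/m over full span:
  θ_1 = -wx(x²-3Lx+3L²)/(6EI) = -5·(15/2)·((15/2)²-3·10·(15/2)+3·10²)/(6·200000) = -21/5120 rad
Load 2 — point force P=5 kN at a=4 m (b=L-a=6):
  θ_2 = -Pa²/(2EI)  [x>a] = -5·4²/(2·200000) = -1/5000 rad
Superposition: θ = Σ θ_i = -2753/640000 rad ≈ -0.004302 rad

θ(15/2) = -2753/640000 rad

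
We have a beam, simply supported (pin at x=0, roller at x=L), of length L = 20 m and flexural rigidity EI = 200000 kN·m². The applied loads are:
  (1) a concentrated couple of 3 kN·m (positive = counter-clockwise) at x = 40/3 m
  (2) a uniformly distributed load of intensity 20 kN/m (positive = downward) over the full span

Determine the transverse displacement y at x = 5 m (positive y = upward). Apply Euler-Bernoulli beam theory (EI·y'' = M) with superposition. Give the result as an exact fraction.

Load 1 — applied couple M₀=3 kN·m at a=40/3 m (b=L-a=20/3):
  y_1 = (M₀x³/(6L)+C₁x)/EI  [x≤a] with C₁=M₀(3b²-L²)/(6L)=-20/3 = (3·5³/(6·20)+(-20/3)·5)/200000 = -29/192000 m
Load 2 — uniform load w=20 kN/m over full span:
  y_2 = -wx(L³-2Lx²+x³)/(24EI) = -20·5·(20³-2·20·5²+5³)/(24·200000) = -19/128 m
Superposition: y = Σ y_i = -28529/192000 m ≈ -0.148589 m

y(5) = -28529/192000 m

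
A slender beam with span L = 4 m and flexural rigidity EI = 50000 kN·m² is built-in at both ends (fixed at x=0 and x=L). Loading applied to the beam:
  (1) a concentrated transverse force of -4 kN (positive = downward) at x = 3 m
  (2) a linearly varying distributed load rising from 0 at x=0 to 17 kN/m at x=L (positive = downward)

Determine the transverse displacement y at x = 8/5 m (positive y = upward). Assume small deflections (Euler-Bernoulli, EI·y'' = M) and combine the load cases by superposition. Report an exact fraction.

y(8/5) = -26251/292968750 m

Load 1 — point force P=-4 kN at a=3 m (b=L-a=1):
  y_1 = -Pb²x²(3aL-(3a+b)x)/(6L³EI)  [x≤a] = -(-4)·1²·(8/5)²·(3·3·4-(3·3+1)·(8/5))/(6·4³·50000) = 1/93750 m
Load 2 — triangular load w₀=17 kN/m (0→w₀ over full span):
  y_2 = -w₀x²(L-x)²(x+2L)/(120LEI) = -17·(8/5)²·(4-(8/5))²·((8/5)+2·4)/(120·4·50000) = -4896/48828125 m
Superposition: y = Σ y_i = -26251/292968750 m ≈ -0.000090 m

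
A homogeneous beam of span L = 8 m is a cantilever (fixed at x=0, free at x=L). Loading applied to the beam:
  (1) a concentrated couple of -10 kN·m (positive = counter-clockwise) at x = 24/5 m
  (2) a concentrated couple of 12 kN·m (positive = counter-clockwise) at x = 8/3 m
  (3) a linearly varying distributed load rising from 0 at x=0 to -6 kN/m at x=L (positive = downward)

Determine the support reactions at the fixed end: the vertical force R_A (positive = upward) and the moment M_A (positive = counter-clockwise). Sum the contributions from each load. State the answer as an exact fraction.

R_A = -24 kN, M_A = -130 kN·m

Load 1 — applied couple M₀=-10 kN·m at a=24/5 m (b=L-a=16/5):
  R_A = 0 kN
  M_A = -M₀ = -(-10) = 10 kN·m
Load 2 — applied couple M₀=12 kN·m at a=8/3 m (b=L-a=16/3):
  R_A = 0 kN
  M_A = -M₀ = -12 kN·m
Load 3 — triangular load w₀=-6 kN/m (0→w₀ over full span):
  R_A = w₀L/2 = (-6)·8/2 = -24 kN
  M_A = w₀L²/3 = (-6)·8²/3 = -128 kN·m
Superposition: R_A = -24 kN, M_A = -130 kN·m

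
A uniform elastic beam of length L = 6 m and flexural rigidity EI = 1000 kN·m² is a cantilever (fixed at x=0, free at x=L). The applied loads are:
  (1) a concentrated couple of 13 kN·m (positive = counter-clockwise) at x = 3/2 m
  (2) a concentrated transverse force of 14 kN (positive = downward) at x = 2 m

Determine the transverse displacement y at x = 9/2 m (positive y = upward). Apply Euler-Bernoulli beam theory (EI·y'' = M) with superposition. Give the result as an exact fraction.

Load 1 — applied couple M₀=13 kN·m at a=3/2 m (b=L-a=9/2):
  y_1 = M₀a(2x-a)/(2EI)  [x>a] = 13·(3/2)·(2·(9/2)-(3/2))/(2·1000) = 117/1600 m
Load 2 — point force P=14 kN at a=2 m (b=L-a=4):
  y_2 = -Pa²(3x-a)/(6EI)  [x>a] = -14·2²·(3·(9/2)-2)/(6·1000) = -161/1500 m
Superposition: y = Σ y_i = -821/24000 m ≈ -0.034208 m

y(9/2) = -821/24000 m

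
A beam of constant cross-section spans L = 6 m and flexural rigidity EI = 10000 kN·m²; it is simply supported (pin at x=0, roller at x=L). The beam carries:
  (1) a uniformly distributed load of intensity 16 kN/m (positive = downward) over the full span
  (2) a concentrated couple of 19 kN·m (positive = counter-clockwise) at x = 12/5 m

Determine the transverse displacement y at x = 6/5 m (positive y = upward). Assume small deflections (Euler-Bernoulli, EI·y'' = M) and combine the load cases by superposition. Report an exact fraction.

y(6/5) = -49257/3125000 m

Load 1 — uniform load w=16 kN/m over full span:
  y_1 = -wx(L³-2Lx²+x³)/(24EI) = -16·(6/5)·(6³-2·6·(6/5)²+(6/5)³)/(24·10000) = -6264/390625 m
Load 2 — applied couple M₀=19 kN·m at a=12/5 m (b=L-a=18/5):
  y_2 = (M₀x³/(6L)+C₁x)/EI  [x≤a] with C₁=M₀(3b²-L²)/(6L)=38/25 = (19·(6/5)³/(6·6)+(38/25)·(6/5))/10000 = 171/625000 m
Superposition: y = Σ y_i = -49257/3125000 m ≈ -0.015762 m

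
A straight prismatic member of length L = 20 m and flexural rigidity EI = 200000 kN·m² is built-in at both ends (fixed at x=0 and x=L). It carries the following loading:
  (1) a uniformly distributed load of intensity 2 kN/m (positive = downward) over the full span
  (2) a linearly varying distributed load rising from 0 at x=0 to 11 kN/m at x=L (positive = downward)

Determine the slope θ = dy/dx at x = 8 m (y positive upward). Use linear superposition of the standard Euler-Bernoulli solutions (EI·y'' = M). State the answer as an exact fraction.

Load 1 — uniform load w=2 kN/m over full span:
  θ_1 = -wx(L-x)(L-2x)/(12EI) = -2·8·(20-8)·(20-2·8)/(12·200000) = -1/3125 rad
Load 2 — triangular load w₀=11 kN/m (0→w₀ over full span):
  θ_2 = -w₀(2x(L-x)(L-2x)(x+2L)+x²(L-x)²)/(120LEI) = -11·(2·8·(20-8)·(20-2·8)·(8+2·20)+8²·(20-8)²)/(120·20·200000) = -33/31250 rad
Superposition: θ = Σ θ_i = -43/31250 rad ≈ -0.001376 rad

θ(8) = -43/31250 rad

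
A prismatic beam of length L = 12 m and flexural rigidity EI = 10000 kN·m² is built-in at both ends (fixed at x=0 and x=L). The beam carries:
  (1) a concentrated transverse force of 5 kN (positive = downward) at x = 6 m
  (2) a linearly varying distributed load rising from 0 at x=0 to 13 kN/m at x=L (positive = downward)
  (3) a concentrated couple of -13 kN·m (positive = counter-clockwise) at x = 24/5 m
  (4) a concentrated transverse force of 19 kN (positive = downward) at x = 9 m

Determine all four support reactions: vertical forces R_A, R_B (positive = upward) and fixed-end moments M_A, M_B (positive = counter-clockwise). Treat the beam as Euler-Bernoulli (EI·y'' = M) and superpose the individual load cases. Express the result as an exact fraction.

Load 1 — point force P=5 kN at a=6 m (b=L-a=6):
  R_A = Pb²(3a+b)/L³ = 5·6²·(3·6+6)/12³ = 5/2 kN
  M_A = Pab²/L² = 5·6·6²/12² = 15/2 kN·m
  R_B = Pa²(a+3b)/L³ = 5·6²·(6+3·6)/12³ = 5/2 kN
  M_B = -Pa²b/L² = -5·6²·6/12² = -15/2 kN·m
Load 2 — triangular load w₀=13 kN/m (0→w₀ over full span):
  R_A = 3w₀L/20 = 3·13·12/20 = 117/5 kN
  M_A = w₀L²/30 = 13·12²/30 = 312/5 kN·m
  R_B = 7w₀L/20 = 7·13·12/20 = 273/5 kN
  M_B = -w₀L²/20 = -13·12²/20 = -468/5 kN·m
Load 3 — applied couple M₀=-13 kN·m at a=24/5 m (b=L-a=36/5):
  R_A = 6M₀ab/L³ = 6·(-13)·(24/5)·(36/5)/12³ = -39/25 kN
  M_A = M₀b(2a-b)/L² = (-13)·(36/5)·(2·(24/5)-(36/5))/12² = -39/25 kN·m
  R_B = -6M₀ab/L³ = -6·(-13)·(24/5)·(36/5)/12³ = 39/25 kN
  M_B = M₀a(2b-a)/L² = (-13)·(24/5)·(2·(36/5)-(24/5))/12² = -104/25 kN·m
Load 4 — point force P=19 kN at a=9 m (b=L-a=3):
  R_A = Pb²(3a+b)/L³ = 19·3²·(3·9+3)/12³ = 95/32 kN
  M_A = Pab²/L² = 19·9·3²/12² = 171/16 kN·m
  R_B = Pa²(a+3b)/L³ = 19·9²·(9+3·3)/12³ = 513/32 kN
  M_B = -Pa²b/L² = -19·9²·3/12² = -513/16 kN·m
Superposition: R_A = 21847/800 kN, M_A = 31611/400 kN·m, R_B = 59753/800 kN, M_B = -54929/400 kN·m

R_A = 21847/800 kN, M_A = 31611/400 kN·m, R_B = 59753/800 kN, M_B = -54929/400 kN·m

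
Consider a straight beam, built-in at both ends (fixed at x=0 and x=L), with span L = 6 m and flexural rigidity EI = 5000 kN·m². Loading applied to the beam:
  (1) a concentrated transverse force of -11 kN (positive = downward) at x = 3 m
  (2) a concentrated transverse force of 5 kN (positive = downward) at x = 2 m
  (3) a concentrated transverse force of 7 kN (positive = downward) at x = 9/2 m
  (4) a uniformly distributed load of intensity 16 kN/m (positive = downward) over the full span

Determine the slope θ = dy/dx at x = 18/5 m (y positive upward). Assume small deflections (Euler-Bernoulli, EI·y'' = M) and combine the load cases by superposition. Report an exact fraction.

θ(18/5) = 1433/625000 rad

Load 1 — point force P=-11 kN at a=3 m (b=L-a=3):
  θ_1 = Pa²(L-x)(2bL-(3b+a)(L-x))/(2L³EI)  [x>a] = (-11)·3²·(6-(18/5))·(2·3·6-(3·3+3)·(6-(18/5)))/(2·6³·5000) = -99/125000 rad
Load 2 — point force P=5 kN at a=2 m (b=L-a=4):
  θ_2 = Pa²(L-x)(2bL-(3b+a)(L-x))/(2L³EI)  [x>a] = 5·2²·(6-(18/5))·(2·4·6-(3·4+2)·(6-(18/5)))/(2·6³·5000) = 1/3125 rad
Load 3 — point force P=7 kN at a=9/2 m (b=L-a=3/2):
  θ_3 = -Pb²x(2aL-(3a+b)x)/(2L³EI)  [x≤a] = -7·(3/2)²·(18/5)·(2·(9/2)·6-(3·(9/2)+(3/2))·(18/5))/(2·6³·5000) = 0 rad
Load 4 — uniform load w=16 kN/m over full span:
  θ_4 = -wx(L-x)(L-2x)/(12EI) = -16·(18/5)·(6-(18/5))·(6-2·(18/5))/(12·5000) = 216/78125 rad
Superposition: θ = Σ θ_i = 1433/625000 rad ≈ 0.002293 rad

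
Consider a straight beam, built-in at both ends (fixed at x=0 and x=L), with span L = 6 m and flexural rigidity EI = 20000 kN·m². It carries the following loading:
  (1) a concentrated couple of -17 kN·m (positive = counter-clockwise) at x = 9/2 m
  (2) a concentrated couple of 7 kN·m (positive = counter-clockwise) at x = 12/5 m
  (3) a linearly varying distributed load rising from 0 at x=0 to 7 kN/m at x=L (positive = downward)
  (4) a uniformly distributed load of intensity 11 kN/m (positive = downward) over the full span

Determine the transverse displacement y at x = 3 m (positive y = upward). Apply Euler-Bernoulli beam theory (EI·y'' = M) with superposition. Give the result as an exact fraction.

Load 1 — applied couple M₀=-17 kN·m at a=9/2 m (b=L-a=3/2):
  y_1 = (R_Ax³/6 - M_Ax²/2)/EI  [x≤a] with R_A=-51/16, M_A=-85/16 = ((-51/16)·3³/6 - (-85/16)·3²/2)/20000 = 153/320000 m
Load 2 — applied couple M₀=7 kN·m at a=12/5 m (b=L-a=18/5):
  y_2 = (R_Ax³/6 - M_Ax²/2 - M₀(x-a)²/2)/EI  [x>a] with R_A=42/25, M_A=21/25 = ((42/25)·3³/6 - (21/25)·3²/2 - 7·(3-(12/5))²/2)/20000 = 63/500000 m
Load 3 — triangular load w₀=7 kN/m (0→w₀ over full span):
  y_3 = -w₀x²(L-x)²(x+2L)/(120LEI) = -7·3²·(6-3)²·(3+2·6)/(120·6·20000) = -189/320000 m
Load 4 — uniform load w=11 kN/m over full span:
  y_4 = -wx²(L-x)²/(24EI) = -11·3²·(6-3)²/(24·20000) = -297/160000 m
Superposition: y = Σ y_i = -7371/4000000 m ≈ -0.001843 m

y(3) = -7371/4000000 m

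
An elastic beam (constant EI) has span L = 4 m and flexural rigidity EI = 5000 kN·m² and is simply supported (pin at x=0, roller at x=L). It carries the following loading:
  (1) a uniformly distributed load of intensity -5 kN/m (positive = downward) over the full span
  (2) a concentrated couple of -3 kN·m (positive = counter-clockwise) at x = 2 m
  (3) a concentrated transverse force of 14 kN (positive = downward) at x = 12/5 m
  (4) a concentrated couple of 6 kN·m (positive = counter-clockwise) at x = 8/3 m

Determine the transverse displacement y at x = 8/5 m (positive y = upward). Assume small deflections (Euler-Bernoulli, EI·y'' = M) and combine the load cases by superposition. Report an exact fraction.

y(8/5) = -1561/2343750 m

Load 1 — uniform load w=-5 kN/m over full span:
  y_1 = -wx(L³-2Lx²+x³)/(24EI) = -(-5)·(8/5)·(4³-2·4·(8/5)²+(8/5)³)/(24·5000) = 248/78125 m
Load 2 — applied couple M₀=-3 kN·m at a=2 m (b=L-a=2):
  y_2 = (M₀x³/(6L)+C₁x)/EI  [x≤a] with C₁=M₀(3b²-L²)/(6L)=1/2 = ((-3)·(8/5)³/(6·4)+(1/2)·(8/5))/5000 = 9/156250 m
Load 3 — point force P=14 kN at a=12/5 m (b=L-a=8/5):
  y_3 = -Pbx(L²-b²-x²)/(6LEI)  [x≤a] = -14·(8/5)·(8/5)·(4²-(8/5)²-(8/5)²)/(6·4·5000) = -3808/1171875 m
Load 4 — applied couple M₀=6 kN·m at a=8/3 m (b=L-a=4/3):
  y_4 = (M₀x³/(6L)+C₁x)/EI  [x≤a] with C₁=M₀(3b²-L²)/(6L)=-8/3 = (6·(8/5)³/(6·4)+(-8/3)·(8/5))/5000 = -152/234375 m
Superposition: y = Σ y_i = -1561/2343750 m ≈ -0.000666 m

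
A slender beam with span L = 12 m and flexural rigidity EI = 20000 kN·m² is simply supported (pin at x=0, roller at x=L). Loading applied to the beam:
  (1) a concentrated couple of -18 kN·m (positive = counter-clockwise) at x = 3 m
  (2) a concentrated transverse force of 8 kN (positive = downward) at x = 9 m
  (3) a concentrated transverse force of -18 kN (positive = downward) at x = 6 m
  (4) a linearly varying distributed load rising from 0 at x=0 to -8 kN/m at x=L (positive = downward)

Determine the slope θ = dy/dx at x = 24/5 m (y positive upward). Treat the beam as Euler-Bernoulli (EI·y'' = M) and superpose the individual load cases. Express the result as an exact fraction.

Load 1 — applied couple M₀=-18 kN·m at a=3 m (b=L-a=9):
  θ_1 = (M₀x²/(2L)-M₀(x-a)+C₁)/EI  [x>a] with C₁=M₀(3b²-L²)/(6L)=-99/4 = ((-18)·(24/5)²/(2·12)-(-18)·((24/5)-3)+(-99/4))/20000 = -963/2000000 rad
Load 2 — point force P=8 kN at a=9 m (b=L-a=3):
  θ_2 = -Pb(L²-b²-3x²)/(6LEI)  [x≤a] = -8·3·(12²-3²-3·(24/5)²)/(6·12·20000) = -549/500000 rad
Load 3 — point force P=-18 kN at a=6 m (b=L-a=6):
  θ_3 = -Pb(L²-b²-3x²)/(6LEI)  [x≤a] = -(-18)·6·(12²-6²-3·(24/5)²)/(6·12·20000) = 729/250000 rad
Load 4 — triangular load w₀=-8 kN/m (0→w₀ over full span):
  θ_4 = -w₀(7L⁴-30L²x²+15x⁴)/(360LEI) = -(-8)·(7·12⁴-30·12²·(24/5)²+15·(24/5)⁴)/(360·12·20000) = 1938/390625 rad
Superposition: θ = Σ θ_i = 314889/50000000 rad ≈ 0.006298 rad

θ(24/5) = 314889/50000000 rad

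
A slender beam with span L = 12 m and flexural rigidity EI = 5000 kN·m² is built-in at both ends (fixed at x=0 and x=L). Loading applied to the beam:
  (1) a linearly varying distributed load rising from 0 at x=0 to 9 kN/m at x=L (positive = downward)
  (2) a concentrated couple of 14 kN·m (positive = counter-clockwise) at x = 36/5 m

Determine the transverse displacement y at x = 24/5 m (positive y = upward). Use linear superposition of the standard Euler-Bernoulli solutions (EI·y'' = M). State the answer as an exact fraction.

y(24/5) = -460224/9765625 m

Load 1 — triangular load w₀=9 kN/m (0→w₀ over full span):
  y_1 = -w₀x²(L-x)²(x+2L)/(120LEI) = -9·(24/5)²·(12-(24/5))²·((24/5)+2·12)/(120·12·5000) = -419904/9765625 m
Load 2 — applied couple M₀=14 kN·m at a=36/5 m (b=L-a=24/5):
  y_2 = (R_Ax³/6 - M_Ax²/2)/EI  [x≤a] with R_A=42/25, M_A=112/25 = ((42/25)·(24/5)³/6 - (112/25)·(24/5)²/2)/5000 = -8064/1953125 m
Superposition: y = Σ y_i = -460224/9765625 m ≈ -0.047127 m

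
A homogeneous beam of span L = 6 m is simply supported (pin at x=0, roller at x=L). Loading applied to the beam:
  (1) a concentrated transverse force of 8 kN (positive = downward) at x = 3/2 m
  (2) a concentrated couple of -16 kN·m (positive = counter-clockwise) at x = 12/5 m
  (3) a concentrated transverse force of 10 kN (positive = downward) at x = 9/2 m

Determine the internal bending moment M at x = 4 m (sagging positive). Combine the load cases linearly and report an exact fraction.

M(4) = 58/3 kN·m

Load 1 — point force P=8 kN at a=3/2 m (b=L-a=9/2):
  M_1 = Pa(L-x)/L  [x>a] = 8·(3/2)·(6-4)/6 = 4 kN·m
Load 2 — applied couple M₀=-16 kN·m at a=12/5 m (b=L-a=18/5):
  M_2 = M₀x/L - M₀  [x>a] = (-16)·4/6 - (-16) = 16/3 kN·m
Load 3 — point force P=10 kN at a=9/2 m (b=L-a=3/2):
  M_3 = Pbx/L  [x≤a] = 10·(3/2)·4/6 = 10 kN·m
Superposition: M = Σ M_i = 58/3 kN·m ≈ 19.333333 kN·m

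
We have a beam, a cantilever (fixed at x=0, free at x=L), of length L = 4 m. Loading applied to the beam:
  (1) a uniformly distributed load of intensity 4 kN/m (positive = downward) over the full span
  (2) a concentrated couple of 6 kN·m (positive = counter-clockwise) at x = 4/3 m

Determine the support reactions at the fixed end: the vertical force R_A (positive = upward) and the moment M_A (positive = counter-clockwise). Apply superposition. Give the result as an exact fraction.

R_A = 16 kN, M_A = 26 kN·m

Load 1 — uniform load w=4 kN/m over full span:
  R_A = wL = 4·4 = 16 kN
  M_A = wL²/2 = 4·4²/2 = 32 kN·m
Load 2 — applied couple M₀=6 kN·m at a=4/3 m (b=L-a=8/3):
  R_A = 0 kN
  M_A = -M₀ = -6 kN·m
Superposition: R_A = 16 kN, M_A = 26 kN·m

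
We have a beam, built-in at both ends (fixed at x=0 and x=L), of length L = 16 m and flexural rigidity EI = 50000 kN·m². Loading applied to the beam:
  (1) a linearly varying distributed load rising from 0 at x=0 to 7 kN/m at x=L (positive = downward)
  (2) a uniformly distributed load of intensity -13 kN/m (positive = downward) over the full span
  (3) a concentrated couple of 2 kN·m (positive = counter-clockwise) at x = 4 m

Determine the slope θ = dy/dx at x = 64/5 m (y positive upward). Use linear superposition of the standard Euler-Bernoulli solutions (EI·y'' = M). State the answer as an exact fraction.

Load 1 — triangular load w₀=7 kN/m (0→w₀ over full span):
  θ_1 = -w₀(2x(L-x)(L-2x)(x+2L)+x²(L-x)²)/(120LEI) = -7·(2·(64/5)·(16-(64/5))·(16-2·(64/5))·((64/5)+2·16)+(64/5)²·(16-(64/5))²)/(120·16·50000) = 14336/5859375 rad
Load 2 — uniform load w=-13 kN/m over full span:
  θ_2 = -wx(L-x)(L-2x)/(12EI) = -(-13)·(64/5)·(16-(64/5))·(16-2·(64/5))/(12·50000) = -3328/390625 rad
Load 3 — applied couple M₀=2 kN·m at a=4 m (b=L-a=12):
  θ_3 = (R_Ax²/2 - M_Ax - M₀(x-a))/EI  [x>a] with R_A=9/64, M_A=-3/8 = ((9/64)·(64/5)²/2 - (-3/8)·(64/5) - 2·((64/5)-4))/50000 = -2/78125 rad
Superposition: θ = Σ θ_i = -35734/5859375 rad ≈ -0.006099 rad

θ(64/5) = -35734/5859375 rad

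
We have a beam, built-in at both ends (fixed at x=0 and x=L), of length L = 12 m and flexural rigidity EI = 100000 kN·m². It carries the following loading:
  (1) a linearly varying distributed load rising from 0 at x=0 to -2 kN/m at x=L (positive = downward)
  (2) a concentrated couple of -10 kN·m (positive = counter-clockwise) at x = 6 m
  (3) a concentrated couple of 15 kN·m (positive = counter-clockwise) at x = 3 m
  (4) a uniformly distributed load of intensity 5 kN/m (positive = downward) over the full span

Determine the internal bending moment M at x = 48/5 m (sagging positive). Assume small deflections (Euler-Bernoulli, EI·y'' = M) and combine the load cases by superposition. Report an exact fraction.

Load 1 — triangular load w₀=-2 kN/m (0→w₀ over full span):
  M_1 = 3w₀Lx/20 - w₀L²/30 - w₀x³/(6L) = 3·(-2)·12·(48/5)/20 - (-2)·12²/30 - (-2)·(48/5)³/(6·12) = -48/125 kN·m
Load 2 — applied couple M₀=-10 kN·m at a=6 m (b=L-a=6):
  M_2 = R_Ax - M_A - M₀  [x>a] with R_A=-5/4, M_A=-5/2 = (-5/4)·(48/5) - (-5/2) - (-10) = 1/2 kN·m
Load 3 — applied couple M₀=15 kN·m at a=3 m (b=L-a=9):
  M_3 = R_Ax - M_A - M₀  [x>a] with R_A=45/32, M_A=-45/16 = (45/32)·(48/5) - (-45/16) - 15 = 21/16 kN·m
Load 4 — uniform load w=5 kN/m over full span:
  M_4 = wLx/2 - wL²/12 - wx²/2 = 5·12·(48/5)/2 - 5·12²/12 - 5·(48/5)²/2 = -12/5 kN·m
Superposition: M = Σ M_i = -1943/2000 kN·m ≈ -0.971500 kN·m

M(48/5) = -1943/2000 kN·m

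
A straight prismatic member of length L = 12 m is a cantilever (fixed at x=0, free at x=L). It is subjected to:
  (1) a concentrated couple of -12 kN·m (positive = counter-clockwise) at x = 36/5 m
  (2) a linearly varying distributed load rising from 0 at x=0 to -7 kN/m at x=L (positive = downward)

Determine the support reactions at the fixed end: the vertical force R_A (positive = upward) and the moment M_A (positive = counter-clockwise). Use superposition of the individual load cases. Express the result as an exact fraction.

R_A = -42 kN, M_A = -324 kN·m

Load 1 — applied couple M₀=-12 kN·m at a=36/5 m (b=L-a=24/5):
  R_A = 0 kN
  M_A = -M₀ = -(-12) = 12 kN·m
Load 2 — triangular load w₀=-7 kN/m (0→w₀ over full span):
  R_A = w₀L/2 = (-7)·12/2 = -42 kN
  M_A = w₀L²/3 = (-7)·12²/3 = -336 kN·m
Superposition: R_A = -42 kN, M_A = -324 kN·m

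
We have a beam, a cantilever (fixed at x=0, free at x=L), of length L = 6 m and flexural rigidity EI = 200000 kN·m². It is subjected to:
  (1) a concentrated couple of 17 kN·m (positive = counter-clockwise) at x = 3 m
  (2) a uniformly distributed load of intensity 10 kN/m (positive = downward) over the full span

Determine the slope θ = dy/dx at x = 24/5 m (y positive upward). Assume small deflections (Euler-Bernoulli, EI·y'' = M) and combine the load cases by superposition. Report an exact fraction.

Load 1 — applied couple M₀=17 kN·m at a=3 m (b=L-a=3):
  θ_1 = M₀a/EI  [x>a] = 17·3/200000 = 51/200000 rad
Load 2 — uniform load w=10 kN/m over full span:
  θ_2 = -wx(x²-3Lx+3L²)/(6EI) = -10·(24/5)·((24/5)²-3·6·(24/5)+3·6²)/(6·200000) = -279/156250 rad
Superposition: θ = Σ θ_i = -7653/5000000 rad ≈ -0.001531 rad

θ(24/5) = -7653/5000000 rad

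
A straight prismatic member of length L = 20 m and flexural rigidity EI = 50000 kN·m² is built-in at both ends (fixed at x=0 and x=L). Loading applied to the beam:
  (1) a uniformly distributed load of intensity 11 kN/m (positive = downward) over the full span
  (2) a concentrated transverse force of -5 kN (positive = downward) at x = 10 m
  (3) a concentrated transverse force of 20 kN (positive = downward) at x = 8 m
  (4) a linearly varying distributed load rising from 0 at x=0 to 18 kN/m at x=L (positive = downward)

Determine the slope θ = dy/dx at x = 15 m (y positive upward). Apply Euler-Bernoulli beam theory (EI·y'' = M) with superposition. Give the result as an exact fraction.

Load 1 — uniform load w=11 kN/m over full span:
  θ_1 = -wx(L-x)(L-2x)/(12EI) = -11·15·(20-15)·(20-2·15)/(12·50000) = 11/800 rad
Load 2 — point force P=-5 kN at a=10 m (b=L-a=10):
  θ_2 = Pa²(L-x)(2bL-(3b+a)(L-x))/(2L³EI)  [x>a] = (-5)·10²·(20-15)·(2·10·20-(3·10+10)·(20-15))/(2·20³·50000) = -1/1600 rad
Load 3 — point force P=20 kN at a=8 m (b=L-a=12):
  θ_3 = Pa²(L-x)(2bL-(3b+a)(L-x))/(2L³EI)  [x>a] = 20·8²·(20-15)·(2·12·20-(3·12+8)·(20-15))/(2·20³·50000) = 13/6250 rad
Load 4 — triangular load w₀=18 kN/m (0→w₀ over full span):
  θ_4 = -w₀(2x(L-x)(L-2x)(x+2L)+x²(L-x)²)/(120LEI) = -18·(2·15·(20-15)·(20-2·15)·(15+2·20)+15²·(20-15)²)/(120·20·50000) = 369/32000 rad
Superposition: θ = Σ θ_i = 21389/800000 rad ≈ 0.026736 rad

θ(15) = 21389/800000 rad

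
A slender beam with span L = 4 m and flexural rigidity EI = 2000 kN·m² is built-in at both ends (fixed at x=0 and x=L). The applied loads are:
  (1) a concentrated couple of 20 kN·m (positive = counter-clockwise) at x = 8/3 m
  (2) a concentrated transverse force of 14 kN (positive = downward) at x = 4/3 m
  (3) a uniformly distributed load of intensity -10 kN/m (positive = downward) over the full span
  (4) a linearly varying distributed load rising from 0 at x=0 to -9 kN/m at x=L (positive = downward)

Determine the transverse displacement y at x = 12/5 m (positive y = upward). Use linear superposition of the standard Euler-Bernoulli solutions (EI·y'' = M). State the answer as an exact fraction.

y(12/5) = 185698/158203125 m

Load 1 — applied couple M₀=20 kN·m at a=8/3 m (b=L-a=4/3):
  y_1 = (R_Ax³/6 - M_Ax²/2)/EI  [x≤a] with R_A=20/3, M_A=20/3 = ((20/3)·(12/5)³/6 - (20/3)·(12/5)²/2)/2000 = -6/3125 m
Load 2 — point force P=14 kN at a=4/3 m (b=L-a=8/3):
  y_2 = -Pa²(L-x)²(3bL-(3b+a)(L-x))/(6L³EI)  [x>a] = -14·(4/3)²·(4-(12/5))²·(3·(8/3)·4-(3·(8/3)+(4/3))·(4-(12/5)))/(6·4³·2000) = -1792/1265625 m
Load 3 — uniform load w=-10 kN/m over full span:
  y_3 = -wx²(L-x)²/(24EI) = -(-10)·(12/5)²·(4-(12/5))²/(24·2000) = 48/15625 m
Load 4 — triangular load w₀=-9 kN/m (0→w₀ over full span):
  y_4 = -w₀x²(L-x)²(x+2L)/(120LEI) = -(-9)·(12/5)²·(4-(12/5))²·((12/5)+2·4)/(120·4·2000) = 2808/1953125 m
Superposition: y = Σ y_i = 185698/158203125 m ≈ 0.001174 m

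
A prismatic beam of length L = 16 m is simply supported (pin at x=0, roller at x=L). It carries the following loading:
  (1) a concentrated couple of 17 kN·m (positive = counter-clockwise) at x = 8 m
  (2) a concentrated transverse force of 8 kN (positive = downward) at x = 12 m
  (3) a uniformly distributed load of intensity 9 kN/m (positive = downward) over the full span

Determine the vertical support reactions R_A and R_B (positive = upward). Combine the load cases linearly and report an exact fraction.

R_A = 1201/16 kN, R_B = 1231/16 kN

Load 1 — applied couple M₀=17 kN·m at a=8 m (b=L-a=8):
  R_A = M₀/L = 17/16 kN
  R_B = -M₀/L = -17/16 kN
Load 2 — point force P=8 kN at a=12 m (b=L-a=4):
  R_A = Pb/L = 8·4/16 = 2 kN
  R_B = Pa/L = 8·12/16 = 6 kN
Load 3 — uniform load w=9 kN/m over full span:
  R_A = wL/2 = 9·16/2 = 72 kN
  R_B = wL/2 = 9·16/2 = 72 kN
Superposition: R_A = 1201/16 kN, R_B = 1231/16 kN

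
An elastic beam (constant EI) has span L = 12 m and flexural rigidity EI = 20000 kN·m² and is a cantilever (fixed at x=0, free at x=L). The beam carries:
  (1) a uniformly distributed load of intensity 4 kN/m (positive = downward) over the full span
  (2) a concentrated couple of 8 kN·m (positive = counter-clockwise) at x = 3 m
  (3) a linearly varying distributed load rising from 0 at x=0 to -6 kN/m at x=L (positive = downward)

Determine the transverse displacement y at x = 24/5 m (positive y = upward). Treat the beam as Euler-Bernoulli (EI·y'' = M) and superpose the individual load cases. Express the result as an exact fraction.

Load 1 — uniform load w=4 kN/m over full span:
  y_1 = -wx²(x²-4Lx+6L²)/(24EI) = -4·(24/5)²·((24/5)²-4·12·(24/5)+6·12²)/(24·20000) = -49248/390625 m
Load 2 — applied couple M₀=8 kN·m at a=3 m (b=L-a=9):
  y_2 = M₀a(2x-a)/(2EI)  [x>a] = 8·3·(2·(24/5)-3)/(2·20000) = 99/25000 m
Load 3 — triangular load w₀=-6 kN/m (0→w₀ over full span):
  y_3 = (w₀Lx³/12-w₀L²x²/6-w₀x⁵/(120L))/EI = ((-6)·12·(24/5)³/12-(-6)·12²·(24/5)²/6-(-6)·(24/5)⁵/(120·12))/20000 = 1301184/9765625 m
Superposition: y = Σ y_i = 869247/78125000 m ≈ 0.011126 m

y(24/5) = 869247/78125000 m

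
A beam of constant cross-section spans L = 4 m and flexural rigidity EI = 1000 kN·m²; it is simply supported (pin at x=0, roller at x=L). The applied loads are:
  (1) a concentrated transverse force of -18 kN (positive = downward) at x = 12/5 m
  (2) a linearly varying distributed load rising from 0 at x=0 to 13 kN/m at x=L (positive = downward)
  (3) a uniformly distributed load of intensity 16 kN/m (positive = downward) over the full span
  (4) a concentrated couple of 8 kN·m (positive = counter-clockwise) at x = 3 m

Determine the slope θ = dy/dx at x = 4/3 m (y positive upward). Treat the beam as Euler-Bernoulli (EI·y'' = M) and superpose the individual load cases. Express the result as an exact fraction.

θ(4/3) = -676537/30375000 rad

Load 1 — point force P=-18 kN at a=12/5 m (b=L-a=8/5):
  θ_1 = -Pb(L²-b²-3x²)/(6LEI)  [x≤a] = -(-18)·(8/5)·(4²-(8/5)²-3·(4/3)²)/(6·4·1000) = 152/15625 rad
Load 2 — triangular load w₀=13 kN/m (0→w₀ over full span):
  θ_2 = -w₀(7L⁴-30L²x²+15x⁴)/(360LEI) = -13·(7·4⁴-30·4²·(4/3)²+15·(4/3)⁴)/(360·4·1000) = -1352/151875 rad
Load 3 — uniform load w=16 kN/m over full span:
  θ_3 = -w(L³-6Lx²+4x³)/(24EI) = -16·(4³-6·4·(4/3)²+4·(4/3)³)/(24·1000) = -208/10125 rad
Load 4 — applied couple M₀=8 kN·m at a=3 m (b=L-a=1):
  θ_4 = (M₀x²/(2L)+C₁)/EI  [x≤a] with C₁=M₀(3b²-L²)/(6L)=-13/3 = (8·(4/3)²/(2·4)+(-13/3))/1000 = -23/9000 rad
Superposition: θ = Σ θ_i = -676537/30375000 rad ≈ -0.022273 rad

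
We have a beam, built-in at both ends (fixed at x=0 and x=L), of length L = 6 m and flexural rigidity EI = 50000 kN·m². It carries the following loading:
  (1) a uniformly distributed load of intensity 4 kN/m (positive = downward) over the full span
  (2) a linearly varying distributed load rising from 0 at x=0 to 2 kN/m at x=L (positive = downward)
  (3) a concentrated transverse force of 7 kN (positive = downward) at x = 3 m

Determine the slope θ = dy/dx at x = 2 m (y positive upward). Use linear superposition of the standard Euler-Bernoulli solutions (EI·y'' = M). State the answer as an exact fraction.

Load 1 — uniform load w=4 kN/m over full span:
  θ_1 = -wx(L-x)(L-2x)/(12EI) = -4·2·(6-2)·(6-2·2)/(12·50000) = -1/9375 rad
Load 2 — triangular load w₀=2 kN/m (0→w₀ over full span):
  θ_2 = -w₀(2x(L-x)(L-2x)(x+2L)+x²(L-x)²)/(120LEI) = -2·(2·2·(6-2)·(6-2·2)·(2+2·6)+2²·(6-2)²)/(120·6·50000) = -4/140625 rad
Load 3 — point force P=7 kN at a=3 m (b=L-a=3):
  θ_3 = -Pb²x(2aL-(3a+b)x)/(2L³EI)  [x≤a] = -7·3²·2·(2·3·6-(3·3+3)·2)/(2·6³·50000) = -7/100000 rad
Superposition: θ = Σ θ_i = -923/4500000 rad ≈ -0.000205 rad

θ(2) = -923/4500000 rad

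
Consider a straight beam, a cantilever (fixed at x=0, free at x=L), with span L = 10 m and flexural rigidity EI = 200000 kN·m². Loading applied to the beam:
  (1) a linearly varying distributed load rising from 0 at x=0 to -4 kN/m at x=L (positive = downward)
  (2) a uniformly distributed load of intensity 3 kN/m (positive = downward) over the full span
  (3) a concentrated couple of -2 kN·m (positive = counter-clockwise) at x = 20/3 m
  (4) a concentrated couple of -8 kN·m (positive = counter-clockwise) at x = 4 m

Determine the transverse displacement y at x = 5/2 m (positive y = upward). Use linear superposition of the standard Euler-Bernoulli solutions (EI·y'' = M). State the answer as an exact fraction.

y(5/2) = -19/61440 m

Load 1 — triangular load w₀=-4 kN/m (0→w₀ over full span):
  y_1 = (w₀Lx³/12-w₀L²x²/6-w₀x⁵/(120L))/EI = ((-4)·10·(5/2)³/12-(-4)·10²·(5/2)²/6-(-4)·(5/2)⁵/(120·10))/200000 = 1121/614400 m
Load 2 — uniform load w=3 kN/m over full span:
  y_2 = -wx²(x²-4Lx+6L²)/(24EI) = -3·(5/2)²·((5/2)²-4·10·(5/2)+6·10²)/(24·200000) = -81/40960 m
Load 3 — applied couple M₀=-2 kN·m at a=20/3 m (b=L-a=10/3):
  y_3 = M₀x²/(2EI)  [x≤a] = (-2)·(5/2)²/(2·200000) = -1/32000 m
Load 4 — applied couple M₀=-8 kN·m at a=4 m (b=L-a=6):
  y_4 = M₀x²/(2EI)  [x≤a] = (-8)·(5/2)²/(2·200000) = -1/8000 m
Superposition: y = Σ y_i = -19/61440 m ≈ -0.000309 m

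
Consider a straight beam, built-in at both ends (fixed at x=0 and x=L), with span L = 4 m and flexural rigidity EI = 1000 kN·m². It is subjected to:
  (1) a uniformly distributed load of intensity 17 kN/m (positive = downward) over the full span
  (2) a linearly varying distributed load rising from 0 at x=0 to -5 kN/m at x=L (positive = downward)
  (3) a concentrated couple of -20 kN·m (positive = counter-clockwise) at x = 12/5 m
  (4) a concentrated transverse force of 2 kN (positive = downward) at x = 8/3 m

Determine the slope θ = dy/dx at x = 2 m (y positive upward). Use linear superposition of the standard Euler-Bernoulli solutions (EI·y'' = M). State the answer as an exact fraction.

Load 1 — uniform load w=17 kN/m over full span:
  θ_1 = -wx(L-x)(L-2x)/(12EI) = -17·2·(4-2)·(4-2·2)/(12·1000) = 0 rad
Load 2 — triangular load w₀=-5 kN/m (0→w₀ over full span):
  θ_2 = -w₀(2x(L-x)(L-2x)(x+2L)+x²(L-x)²)/(120LEI) = -(-5)·(2·2·(4-2)·(4-2·2)·(2+2·4)+2²·(4-2)²)/(120·4·1000) = 1/6000 rad
Load 3 — applied couple M₀=-20 kN·m at a=12/5 m (b=L-a=8/5):
  θ_3 = (R_Ax²/2 - M_Ax)/EI  [x≤a] with R_A=-36/5, M_A=-32/5 = ((-36/5)·2²/2 - (-32/5)·2)/1000 = -1/625 rad
Load 4 — point force P=2 kN at a=8/3 m (b=L-a=4/3):
  θ_4 = -Pb²x(2aL-(3a+b)x)/(2L³EI)  [x≤a] = -2·(4/3)²·2·(2·(8/3)·4-(3·(8/3)+(4/3))·2)/(2·4³·1000) = -1/6750 rad
Superposition: θ = Σ θ_i = -427/270000 rad ≈ -0.001581 rad

θ(2) = -427/270000 rad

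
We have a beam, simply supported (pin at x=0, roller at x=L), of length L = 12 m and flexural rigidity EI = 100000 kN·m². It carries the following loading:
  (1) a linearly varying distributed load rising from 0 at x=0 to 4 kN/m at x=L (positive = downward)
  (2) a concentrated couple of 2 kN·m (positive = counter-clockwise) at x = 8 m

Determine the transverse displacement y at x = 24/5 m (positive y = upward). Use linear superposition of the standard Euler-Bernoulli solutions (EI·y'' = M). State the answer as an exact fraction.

Load 1 — triangular load w₀=4 kN/m (0→w₀ over full span):
  y_1 = -w₀x(7L⁴-10L²x²+3x⁴)/(360LEI) = -4·(24/5)·(7·12⁴-10·12²·(24/5)²+3·(24/5)⁴)/(360·12·100000) = -246456/48828125 m
Load 2 — applied couple M₀=2 kN·m at a=8 m (b=L-a=4):
  y_2 = (M₀x³/(6L)+C₁x)/EI  [x≤a] with C₁=M₀(3b²-L²)/(6L)=-8/3 = (2·(24/5)³/(6·12)+(-8/3)·(24/5))/100000 = -38/390625 m
Superposition: y = Σ y_i = -251206/48828125 m ≈ -0.005145 m

y(24/5) = -251206/48828125 m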